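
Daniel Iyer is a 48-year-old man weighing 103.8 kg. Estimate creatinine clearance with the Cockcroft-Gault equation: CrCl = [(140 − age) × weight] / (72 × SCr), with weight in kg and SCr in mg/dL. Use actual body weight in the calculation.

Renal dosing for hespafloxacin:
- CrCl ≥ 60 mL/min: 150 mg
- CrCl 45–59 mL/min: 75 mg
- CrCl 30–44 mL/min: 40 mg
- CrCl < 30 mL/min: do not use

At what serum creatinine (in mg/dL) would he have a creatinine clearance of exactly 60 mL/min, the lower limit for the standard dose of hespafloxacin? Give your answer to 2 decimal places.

Standard dose requires CrCl ≥ 60 mL/min.
Set (140 − 48) × 103.8 / (72 × SCr) = 60
SCr = (140 − 48) × 103.8 / (72 × 60) = 2.211 mg/dL

2.21 mg/dL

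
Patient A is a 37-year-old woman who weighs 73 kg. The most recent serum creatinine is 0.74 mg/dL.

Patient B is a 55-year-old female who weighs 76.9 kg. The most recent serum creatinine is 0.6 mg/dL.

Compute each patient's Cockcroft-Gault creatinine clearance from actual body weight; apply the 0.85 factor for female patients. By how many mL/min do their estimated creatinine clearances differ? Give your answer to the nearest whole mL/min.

9 mL/min

Patient A: CrCl = (140 − 37) × 73 / (72 × 0.74) × 0.85 = 7519.0 / 53.28 × 0.85 ≈ 120.0 mL/min
Patient B: CrCl = (140 − 55) × 76.9 / (72 × 0.6) × 0.85 = 6536.5 / 43.20 × 0.85 ≈ 128.6 mL/min
|120.0 − 128.6| = 8.6 mL/min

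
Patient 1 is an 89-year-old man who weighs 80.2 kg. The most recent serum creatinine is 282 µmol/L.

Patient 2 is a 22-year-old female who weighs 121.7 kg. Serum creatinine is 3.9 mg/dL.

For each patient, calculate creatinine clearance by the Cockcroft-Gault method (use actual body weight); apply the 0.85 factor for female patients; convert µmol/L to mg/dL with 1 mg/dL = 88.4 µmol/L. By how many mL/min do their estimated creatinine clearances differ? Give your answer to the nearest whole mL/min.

Patient 1: SCr = 282 / 88.4 = 3.19 mg/dL
Patient 1: CrCl = (140 − 89) × 80.2 / (72 × 3.19) = 4090.2 / 229.68 ≈ 17.8 mL/min
Patient 2: CrCl = (140 − 22) × 121.7 / (72 × 3.9) × 0.85 = 14360.6 / 280.80 × 0.85 ≈ 43.5 mL/min
|17.8 − 43.5| = 25.7 mL/min

26 mL/min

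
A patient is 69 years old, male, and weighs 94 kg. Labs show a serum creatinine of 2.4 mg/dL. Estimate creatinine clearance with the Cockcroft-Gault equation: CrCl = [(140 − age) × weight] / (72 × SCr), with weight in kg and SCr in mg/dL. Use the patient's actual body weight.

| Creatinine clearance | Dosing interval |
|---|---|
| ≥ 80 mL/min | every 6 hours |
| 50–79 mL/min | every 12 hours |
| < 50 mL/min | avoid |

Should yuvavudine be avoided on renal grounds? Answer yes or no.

CrCl = (140 − 69) × 94 / (72 × 2.4) = 6674.0 / 172.80 ≈ 38.6 mL/min
CrCl ≈ 39 mL/min, which is < 50 mL/min.

yes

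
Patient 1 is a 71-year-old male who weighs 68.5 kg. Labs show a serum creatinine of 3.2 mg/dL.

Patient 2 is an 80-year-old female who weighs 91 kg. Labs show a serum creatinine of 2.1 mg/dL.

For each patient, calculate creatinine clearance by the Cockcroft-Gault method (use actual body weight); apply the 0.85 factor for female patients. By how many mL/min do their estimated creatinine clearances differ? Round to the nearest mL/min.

10 mL/min

Patient 1: CrCl = (140 − 71) × 68.5 / (72 × 3.2) = 4726.5 / 230.40 ≈ 20.5 mL/min
Patient 2: CrCl = (140 − 80) × 91 / (72 × 2.1) × 0.85 = 5460.0 / 151.20 × 0.85 ≈ 30.7 mL/min
|20.5 − 30.7| = 10.2 mL/min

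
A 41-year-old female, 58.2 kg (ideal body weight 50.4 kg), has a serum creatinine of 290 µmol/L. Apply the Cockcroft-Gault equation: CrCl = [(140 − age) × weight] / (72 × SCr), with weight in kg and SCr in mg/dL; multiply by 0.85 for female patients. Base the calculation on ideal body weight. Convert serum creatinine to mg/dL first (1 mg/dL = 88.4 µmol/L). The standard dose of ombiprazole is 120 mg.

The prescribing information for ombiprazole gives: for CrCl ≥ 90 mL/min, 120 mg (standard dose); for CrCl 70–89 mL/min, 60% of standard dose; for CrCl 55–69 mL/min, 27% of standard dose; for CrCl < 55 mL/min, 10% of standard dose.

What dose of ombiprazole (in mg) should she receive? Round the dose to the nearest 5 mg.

SCr = 290 / 88.4 = 3.281 mg/dL
CrCl = (140 − 41) × 50.4 / (72 × 3.281) × 0.85 = 4989.6 / 236.23 × 0.85 ≈ 18.0 mL/min
CrCl ≈ 18 mL/min → bracket < 55 mL/min.
10% of 120 mg = 12 mg → 10 mg

10 mg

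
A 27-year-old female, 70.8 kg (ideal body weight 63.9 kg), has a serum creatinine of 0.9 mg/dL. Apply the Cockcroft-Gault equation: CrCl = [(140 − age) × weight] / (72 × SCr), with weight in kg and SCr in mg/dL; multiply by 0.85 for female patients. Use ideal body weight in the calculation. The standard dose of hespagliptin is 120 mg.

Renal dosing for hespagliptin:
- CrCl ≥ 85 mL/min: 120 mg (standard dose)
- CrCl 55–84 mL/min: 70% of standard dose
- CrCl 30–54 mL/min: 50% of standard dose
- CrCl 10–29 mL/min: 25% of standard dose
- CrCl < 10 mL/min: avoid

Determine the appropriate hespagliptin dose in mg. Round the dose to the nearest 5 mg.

CrCl = (140 − 27) × 63.9 / (72 × 0.9) × 0.85 = 7220.7 / 64.80 × 0.85 ≈ 94.7 mL/min
CrCl ≈ 95 mL/min → bracket ≥ 85 mL/min.
100% of 120 mg = 120 mg

120 mg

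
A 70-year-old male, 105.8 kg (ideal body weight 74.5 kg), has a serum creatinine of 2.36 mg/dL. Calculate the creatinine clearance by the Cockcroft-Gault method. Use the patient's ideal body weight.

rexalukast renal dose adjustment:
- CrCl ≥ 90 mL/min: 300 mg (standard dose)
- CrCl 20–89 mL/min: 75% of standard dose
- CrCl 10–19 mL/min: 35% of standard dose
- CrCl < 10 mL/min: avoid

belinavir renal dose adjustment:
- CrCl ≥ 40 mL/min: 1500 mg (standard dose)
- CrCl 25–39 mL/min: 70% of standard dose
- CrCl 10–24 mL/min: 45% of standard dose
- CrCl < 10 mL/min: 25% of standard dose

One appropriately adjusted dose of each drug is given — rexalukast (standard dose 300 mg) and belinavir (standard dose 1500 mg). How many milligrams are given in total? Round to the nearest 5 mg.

1275 mg

CrCl = (140 − 70) × 74.5 / (72 × 2.36) = 5215.0 / 169.92 ≈ 30.7 mL/min
CrCl ≈ 31 mL/min.
rexalukast: 20–89 mL/min → 75% of 300 mg = 225 mg.
belinavir: 25–39 mL/min → 70% of 1500 mg = 1050 mg.
Total = 225 + 1050 = 1275 mg.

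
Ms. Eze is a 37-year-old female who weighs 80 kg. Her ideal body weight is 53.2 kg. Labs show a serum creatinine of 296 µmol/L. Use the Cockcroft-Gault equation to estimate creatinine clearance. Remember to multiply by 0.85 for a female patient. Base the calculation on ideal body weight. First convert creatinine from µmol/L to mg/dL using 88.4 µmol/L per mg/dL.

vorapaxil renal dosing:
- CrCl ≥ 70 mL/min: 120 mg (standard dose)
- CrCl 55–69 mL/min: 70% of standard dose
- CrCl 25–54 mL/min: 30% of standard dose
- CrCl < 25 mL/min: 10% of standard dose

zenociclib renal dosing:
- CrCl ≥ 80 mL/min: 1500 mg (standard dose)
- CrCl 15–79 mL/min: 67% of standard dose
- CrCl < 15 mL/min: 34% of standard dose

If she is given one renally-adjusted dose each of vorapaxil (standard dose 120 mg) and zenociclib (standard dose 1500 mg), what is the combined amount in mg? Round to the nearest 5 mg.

SCr = 296 / 88.4 = 3.348 mg/dL
CrCl = (140 − 37) × 53.2 / (72 × 3.348) × 0.85 = 5479.6 / 241.06 × 0.85 ≈ 19.3 mL/min
CrCl ≈ 19 mL/min.
vorapaxil: < 25 mL/min → 10% of 120 mg = 12 mg.
zenociclib: 15–79 mL/min → 67% of 1500 mg = 1005 mg.
Total = 12 + 1005 = 1017 mg.

1015 mg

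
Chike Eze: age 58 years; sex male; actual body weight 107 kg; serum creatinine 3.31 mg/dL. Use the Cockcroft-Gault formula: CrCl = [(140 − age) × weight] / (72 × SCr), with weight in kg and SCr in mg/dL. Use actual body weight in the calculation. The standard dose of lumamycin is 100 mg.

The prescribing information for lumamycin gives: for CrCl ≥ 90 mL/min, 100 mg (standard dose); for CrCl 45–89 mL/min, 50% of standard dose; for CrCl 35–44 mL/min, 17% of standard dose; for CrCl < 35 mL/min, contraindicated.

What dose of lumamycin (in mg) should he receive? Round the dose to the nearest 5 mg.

15 mg

CrCl = (140 − 58) × 107 / (72 × 3.31) = 8774.0 / 238.32 ≈ 36.8 mL/min
CrCl ≈ 37 mL/min → bracket 35–44 mL/min.
17% of 100 mg = 17 mg → 15 mg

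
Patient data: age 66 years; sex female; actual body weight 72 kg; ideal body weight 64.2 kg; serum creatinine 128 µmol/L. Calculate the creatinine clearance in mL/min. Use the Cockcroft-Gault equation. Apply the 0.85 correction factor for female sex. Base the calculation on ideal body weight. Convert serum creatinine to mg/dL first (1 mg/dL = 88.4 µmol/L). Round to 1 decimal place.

38.7 mL/min

SCr = 128 / 88.4 = 1.448 mg/dL
CrCl = (140 − 66) × 64.2 / (72 × 1.448) × 0.85 = 4750.8 / 104.26 × 0.85 ≈ 38.7 mL/min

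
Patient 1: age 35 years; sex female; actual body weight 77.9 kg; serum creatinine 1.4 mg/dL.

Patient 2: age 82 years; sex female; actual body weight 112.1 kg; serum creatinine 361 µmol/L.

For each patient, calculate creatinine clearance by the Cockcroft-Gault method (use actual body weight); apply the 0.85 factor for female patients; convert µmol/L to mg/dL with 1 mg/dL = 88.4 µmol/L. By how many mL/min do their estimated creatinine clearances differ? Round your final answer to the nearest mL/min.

Patient 1: CrCl = (140 − 35) × 77.9 / (72 × 1.4) × 0.85 = 8179.5 / 100.80 × 0.85 ≈ 69.0 mL/min
Patient 2: SCr = 361 / 88.4 = 4.084 mg/dL
Patient 2: CrCl = (140 − 82) × 112.1 / (72 × 4.084) × 0.85 = 6501.8 / 294.05 × 0.85 ≈ 18.8 mL/min
|69.0 − 18.8| = 50.2 mL/min

50 mL/min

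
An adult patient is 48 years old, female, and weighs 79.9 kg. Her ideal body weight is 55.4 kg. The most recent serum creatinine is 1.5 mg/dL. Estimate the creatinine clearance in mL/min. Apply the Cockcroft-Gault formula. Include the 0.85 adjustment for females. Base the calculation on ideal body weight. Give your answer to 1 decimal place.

CrCl = (140 − 48) × 55.4 / (72 × 1.5) × 0.85 = 5096.8 / 108.00 × 0.85 ≈ 40.1 mL/min

40.1 mL/min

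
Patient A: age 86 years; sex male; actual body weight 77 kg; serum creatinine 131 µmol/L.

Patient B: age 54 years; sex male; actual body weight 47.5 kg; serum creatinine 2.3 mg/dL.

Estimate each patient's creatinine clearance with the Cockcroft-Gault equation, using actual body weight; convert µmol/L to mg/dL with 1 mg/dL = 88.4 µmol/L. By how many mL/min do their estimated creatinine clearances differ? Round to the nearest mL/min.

Patient A: SCr = 131 / 88.4 = 1.482 mg/dL
Patient A: CrCl = (140 − 86) × 77 / (72 × 1.482) = 4158.0 / 106.70 ≈ 39.0 mL/min
Patient B: CrCl = (140 − 54) × 47.5 / (72 × 2.3) = 4085.0 / 165.60 ≈ 24.7 mL/min
|39.0 − 24.7| = 14.3 mL/min

14 mL/min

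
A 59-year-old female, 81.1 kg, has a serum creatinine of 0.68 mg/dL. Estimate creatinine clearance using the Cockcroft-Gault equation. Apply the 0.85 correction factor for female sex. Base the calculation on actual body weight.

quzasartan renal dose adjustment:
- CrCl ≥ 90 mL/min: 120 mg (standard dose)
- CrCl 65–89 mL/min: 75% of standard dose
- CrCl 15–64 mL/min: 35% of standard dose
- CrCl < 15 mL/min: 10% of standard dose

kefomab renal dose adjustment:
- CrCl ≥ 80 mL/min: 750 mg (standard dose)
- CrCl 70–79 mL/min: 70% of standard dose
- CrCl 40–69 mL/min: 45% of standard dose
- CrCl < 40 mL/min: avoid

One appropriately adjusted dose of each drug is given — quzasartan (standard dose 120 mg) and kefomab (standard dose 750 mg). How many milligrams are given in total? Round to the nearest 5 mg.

870 mg

CrCl = (140 − 59) × 81.1 / (72 × 0.68) × 0.85 = 6569.1 / 48.96 × 0.85 ≈ 114.0 mL/min
CrCl ≈ 114 mL/min.
quzasartan: ≥ 90 mL/min → 100% of 120 mg = 120 mg.
kefomab: ≥ 80 mL/min → 100% of 750 mg = 750 mg.
Total = 120 + 750 = 870 mg.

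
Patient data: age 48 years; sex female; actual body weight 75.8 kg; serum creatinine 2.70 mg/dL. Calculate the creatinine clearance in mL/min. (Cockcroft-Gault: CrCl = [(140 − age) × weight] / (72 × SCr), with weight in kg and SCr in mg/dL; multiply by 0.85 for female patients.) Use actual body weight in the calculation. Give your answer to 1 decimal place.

CrCl = (140 − 48) × 75.8 / (72 × 2.7) × 0.85 = 6973.6 / 194.40 × 0.85 ≈ 30.5 mL/min

30.5 mL/min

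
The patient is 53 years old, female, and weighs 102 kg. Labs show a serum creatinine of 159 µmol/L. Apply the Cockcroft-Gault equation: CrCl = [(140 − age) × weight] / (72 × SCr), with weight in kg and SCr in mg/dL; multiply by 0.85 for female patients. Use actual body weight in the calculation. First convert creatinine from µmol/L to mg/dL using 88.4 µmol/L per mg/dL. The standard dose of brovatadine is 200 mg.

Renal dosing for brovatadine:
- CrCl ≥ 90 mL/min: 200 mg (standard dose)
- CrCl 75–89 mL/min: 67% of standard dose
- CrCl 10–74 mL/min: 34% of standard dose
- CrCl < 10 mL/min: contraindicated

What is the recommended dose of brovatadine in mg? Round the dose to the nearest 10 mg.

70 mg

SCr = 159 / 88.4 = 1.799 mg/dL
CrCl = (140 − 53) × 102 / (72 × 1.799) × 0.85 = 8874.0 / 129.53 × 0.85 ≈ 58.2 mL/min
CrCl ≈ 58 mL/min → bracket 10–74 mL/min.
34% of 200 mg = 68 mg → 70 mg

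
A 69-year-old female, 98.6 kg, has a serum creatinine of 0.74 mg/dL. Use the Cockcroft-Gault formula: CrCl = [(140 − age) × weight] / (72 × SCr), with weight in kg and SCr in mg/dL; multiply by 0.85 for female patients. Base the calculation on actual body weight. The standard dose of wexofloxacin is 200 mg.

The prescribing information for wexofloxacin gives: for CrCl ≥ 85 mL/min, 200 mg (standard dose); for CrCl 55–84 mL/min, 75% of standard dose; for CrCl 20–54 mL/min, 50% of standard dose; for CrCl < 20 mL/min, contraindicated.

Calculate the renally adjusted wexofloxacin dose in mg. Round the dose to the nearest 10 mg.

CrCl = (140 − 69) × 98.6 / (72 × 0.74) × 0.85 = 7000.6 / 53.28 × 0.85 ≈ 111.7 mL/min
CrCl ≈ 112 mL/min → bracket ≥ 85 mL/min.
100% of 200 mg = 200 mg

200 mg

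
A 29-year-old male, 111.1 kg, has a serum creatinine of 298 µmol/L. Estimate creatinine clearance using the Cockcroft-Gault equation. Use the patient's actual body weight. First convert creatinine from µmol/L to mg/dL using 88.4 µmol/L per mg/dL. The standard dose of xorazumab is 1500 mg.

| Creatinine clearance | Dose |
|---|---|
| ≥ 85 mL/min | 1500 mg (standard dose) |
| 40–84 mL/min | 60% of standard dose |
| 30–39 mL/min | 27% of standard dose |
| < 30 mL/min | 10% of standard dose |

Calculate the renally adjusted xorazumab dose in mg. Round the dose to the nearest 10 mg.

SCr = 298 / 88.4 = 3.371 mg/dL
CrCl = (140 − 29) × 111.1 / (72 × 3.371) = 12332.1 / 242.71 ≈ 50.8 mL/min
CrCl ≈ 51 mL/min → bracket 40–84 mL/min.
60% of 1500 mg = 900 mg

900 mg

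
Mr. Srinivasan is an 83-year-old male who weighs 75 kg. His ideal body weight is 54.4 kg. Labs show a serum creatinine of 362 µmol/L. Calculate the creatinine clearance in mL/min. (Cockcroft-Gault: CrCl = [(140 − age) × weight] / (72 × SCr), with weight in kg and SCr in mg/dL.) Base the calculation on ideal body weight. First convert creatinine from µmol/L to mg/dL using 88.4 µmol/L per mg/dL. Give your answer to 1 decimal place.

10.5 mL/min

SCr = 362 / 88.4 = 4.095 mg/dL
CrCl = (140 − 83) × 54.4 / (72 × 4.095) = 3100.8 / 294.84 ≈ 10.5 mL/min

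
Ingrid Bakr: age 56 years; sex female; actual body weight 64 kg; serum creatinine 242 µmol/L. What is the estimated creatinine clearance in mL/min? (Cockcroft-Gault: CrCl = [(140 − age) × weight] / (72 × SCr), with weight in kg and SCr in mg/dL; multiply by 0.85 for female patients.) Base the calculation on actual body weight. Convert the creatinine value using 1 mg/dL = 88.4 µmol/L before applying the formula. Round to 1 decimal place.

SCr = 242 / 88.4 = 2.738 mg/dL
CrCl = (140 − 56) × 64 / (72 × 2.738) × 0.85 = 5376.0 / 197.14 × 0.85 ≈ 23.2 mL/min

23.2 mL/min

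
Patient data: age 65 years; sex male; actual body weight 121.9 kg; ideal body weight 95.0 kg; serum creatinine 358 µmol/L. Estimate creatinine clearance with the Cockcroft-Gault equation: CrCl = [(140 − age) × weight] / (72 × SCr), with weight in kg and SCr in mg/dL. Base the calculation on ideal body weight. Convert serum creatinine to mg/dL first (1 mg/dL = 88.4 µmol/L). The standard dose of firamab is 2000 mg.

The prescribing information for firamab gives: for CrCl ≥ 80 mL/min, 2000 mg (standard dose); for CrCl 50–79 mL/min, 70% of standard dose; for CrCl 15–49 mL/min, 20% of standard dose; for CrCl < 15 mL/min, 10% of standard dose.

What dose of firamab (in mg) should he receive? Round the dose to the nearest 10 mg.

400 mg

SCr = 358 / 88.4 = 4.05 mg/dL
CrCl = (140 − 65) × 95 / (72 × 4.05) = 7125.0 / 291.60 ≈ 24.4 mL/min
CrCl ≈ 24 mL/min → bracket 15–49 mL/min.
20% of 2000 mg = 400 mg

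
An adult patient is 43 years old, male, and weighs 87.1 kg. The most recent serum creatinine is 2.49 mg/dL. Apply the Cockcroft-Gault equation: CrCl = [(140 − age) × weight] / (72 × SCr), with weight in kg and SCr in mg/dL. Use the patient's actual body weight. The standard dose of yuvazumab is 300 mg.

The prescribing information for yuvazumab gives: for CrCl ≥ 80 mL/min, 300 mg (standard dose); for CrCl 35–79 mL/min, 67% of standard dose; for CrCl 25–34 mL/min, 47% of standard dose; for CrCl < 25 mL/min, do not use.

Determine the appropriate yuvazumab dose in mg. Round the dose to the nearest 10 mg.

200 mg

CrCl = (140 − 43) × 87.1 / (72 × 2.49) = 8448.7 / 179.28 ≈ 47.1 mL/min
CrCl ≈ 47 mL/min → bracket 35–79 mL/min.
67% of 300 mg = 201 mg → 200 mg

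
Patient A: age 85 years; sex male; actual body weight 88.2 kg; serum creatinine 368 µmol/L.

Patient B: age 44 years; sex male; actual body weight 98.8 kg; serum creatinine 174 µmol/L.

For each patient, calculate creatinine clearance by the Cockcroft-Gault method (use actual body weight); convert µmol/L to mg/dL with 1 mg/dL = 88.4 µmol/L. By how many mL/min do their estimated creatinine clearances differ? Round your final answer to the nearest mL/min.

51 mL/min

Patient A: SCr = 368 / 88.4 = 4.163 mg/dL
Patient A: CrCl = (140 − 85) × 88.2 / (72 × 4.163) = 4851.0 / 299.74 ≈ 16.2 mL/min
Patient B: SCr = 174 / 88.4 = 1.968 mg/dL
Patient B: CrCl = (140 − 44) × 98.8 / (72 × 1.968) = 9484.8 / 141.70 ≈ 66.9 mL/min
|16.2 − 66.9| = 50.7 mL/min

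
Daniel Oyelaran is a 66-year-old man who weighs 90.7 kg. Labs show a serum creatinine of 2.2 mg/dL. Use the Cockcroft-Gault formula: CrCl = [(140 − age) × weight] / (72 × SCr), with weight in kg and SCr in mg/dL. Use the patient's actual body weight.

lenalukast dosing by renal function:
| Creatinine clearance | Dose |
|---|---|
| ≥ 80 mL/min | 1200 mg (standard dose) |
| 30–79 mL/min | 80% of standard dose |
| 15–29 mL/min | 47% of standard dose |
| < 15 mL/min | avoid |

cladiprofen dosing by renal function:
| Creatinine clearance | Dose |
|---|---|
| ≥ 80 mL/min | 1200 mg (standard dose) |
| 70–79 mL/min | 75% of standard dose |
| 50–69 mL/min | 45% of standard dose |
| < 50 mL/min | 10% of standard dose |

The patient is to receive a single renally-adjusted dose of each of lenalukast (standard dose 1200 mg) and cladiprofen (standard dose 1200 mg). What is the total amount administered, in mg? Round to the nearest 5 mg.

1080 mg

CrCl = (140 − 66) × 90.7 / (72 × 2.2) = 6711.8 / 158.40 ≈ 42.4 mL/min
CrCl ≈ 42 mL/min.
lenalukast: 30–79 mL/min → 80% of 1200 mg = 960 mg.
cladiprofen: < 50 mL/min → 10% of 1200 mg = 120 mg.
Total = 960 + 120 = 1080 mg.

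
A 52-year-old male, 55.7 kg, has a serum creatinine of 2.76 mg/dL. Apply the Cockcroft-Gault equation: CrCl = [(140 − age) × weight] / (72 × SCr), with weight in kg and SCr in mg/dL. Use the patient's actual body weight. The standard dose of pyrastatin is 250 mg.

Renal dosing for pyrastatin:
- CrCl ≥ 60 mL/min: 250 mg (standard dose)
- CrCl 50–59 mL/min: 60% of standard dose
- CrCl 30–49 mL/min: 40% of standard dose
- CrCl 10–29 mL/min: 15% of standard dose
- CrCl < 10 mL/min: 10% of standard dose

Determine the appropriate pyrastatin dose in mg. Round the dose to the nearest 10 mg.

CrCl = (140 − 52) × 55.7 / (72 × 2.76) = 4901.6 / 198.72 ≈ 24.7 mL/min
CrCl ≈ 25 mL/min → bracket 10–29 mL/min.
15% of 250 mg = 37.5 mg → 40 mg

40 mg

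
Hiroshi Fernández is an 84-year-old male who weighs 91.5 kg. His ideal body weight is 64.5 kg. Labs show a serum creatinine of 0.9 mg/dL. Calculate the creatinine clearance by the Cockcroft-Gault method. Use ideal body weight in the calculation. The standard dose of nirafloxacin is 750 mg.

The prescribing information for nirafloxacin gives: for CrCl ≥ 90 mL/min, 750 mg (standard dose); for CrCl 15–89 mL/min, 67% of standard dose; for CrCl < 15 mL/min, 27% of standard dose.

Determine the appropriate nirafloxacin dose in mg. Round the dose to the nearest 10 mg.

CrCl = (140 − 84) × 64.5 / (72 × 0.9) = 3612.0 / 64.80 ≈ 55.7 mL/min
CrCl ≈ 56 mL/min → bracket 15–89 mL/min.
67% of 750 mg = 502.5 mg → 500 mg

500 mg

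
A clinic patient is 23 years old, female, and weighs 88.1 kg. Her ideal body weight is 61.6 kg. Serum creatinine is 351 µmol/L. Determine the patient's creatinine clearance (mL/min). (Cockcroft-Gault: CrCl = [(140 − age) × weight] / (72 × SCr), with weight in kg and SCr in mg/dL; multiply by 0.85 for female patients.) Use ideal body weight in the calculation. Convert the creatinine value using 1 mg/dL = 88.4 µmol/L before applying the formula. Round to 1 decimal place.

21.4 mL/min

SCr = 351 / 88.4 = 3.971 mg/dL
CrCl = (140 − 23) × 61.6 / (72 × 3.971) × 0.85 = 7207.2 / 285.91 × 0.85 ≈ 21.4 mL/min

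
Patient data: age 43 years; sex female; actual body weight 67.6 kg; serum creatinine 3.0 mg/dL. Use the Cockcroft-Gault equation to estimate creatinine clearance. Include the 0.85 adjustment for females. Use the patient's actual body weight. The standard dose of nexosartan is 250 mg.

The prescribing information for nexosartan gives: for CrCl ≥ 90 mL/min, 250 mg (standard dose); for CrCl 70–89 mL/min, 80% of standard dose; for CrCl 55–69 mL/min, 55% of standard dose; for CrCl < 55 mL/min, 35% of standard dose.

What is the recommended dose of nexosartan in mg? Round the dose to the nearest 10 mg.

CrCl = (140 − 43) × 67.6 / (72 × 3) × 0.85 = 6557.2 / 216.00 × 0.85 ≈ 25.8 mL/min
CrCl ≈ 26 mL/min → bracket < 55 mL/min.
35% of 250 mg = 87.5 mg → 90 mg

90 mg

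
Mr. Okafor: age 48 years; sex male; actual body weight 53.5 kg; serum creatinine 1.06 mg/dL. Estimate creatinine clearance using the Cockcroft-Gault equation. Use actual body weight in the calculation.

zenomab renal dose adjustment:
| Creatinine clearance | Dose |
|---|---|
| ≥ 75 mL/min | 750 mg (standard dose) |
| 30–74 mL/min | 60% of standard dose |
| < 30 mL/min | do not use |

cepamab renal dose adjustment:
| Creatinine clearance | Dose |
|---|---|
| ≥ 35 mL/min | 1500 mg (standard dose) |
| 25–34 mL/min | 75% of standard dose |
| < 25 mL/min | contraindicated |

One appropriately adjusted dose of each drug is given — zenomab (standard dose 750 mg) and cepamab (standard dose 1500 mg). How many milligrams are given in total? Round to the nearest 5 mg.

1950 mg

CrCl = (140 − 48) × 53.5 / (72 × 1.06) = 4922.0 / 76.32 ≈ 64.5 mL/min
CrCl ≈ 64 mL/min.
zenomab: 30–74 mL/min → 60% of 750 mg = 450 mg.
cepamab: ≥ 35 mL/min → 100% of 1500 mg = 1500 mg.
Total = 450 + 1500 = 1950 mg.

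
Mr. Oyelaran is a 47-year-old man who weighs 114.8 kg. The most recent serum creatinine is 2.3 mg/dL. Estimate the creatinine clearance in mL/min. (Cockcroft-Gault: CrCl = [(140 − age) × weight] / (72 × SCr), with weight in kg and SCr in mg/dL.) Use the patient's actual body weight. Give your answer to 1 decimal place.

64.5 mL/min

CrCl = (140 − 47) × 114.8 / (72 × 2.3) = 10676.4 / 165.60 ≈ 64.5 mL/min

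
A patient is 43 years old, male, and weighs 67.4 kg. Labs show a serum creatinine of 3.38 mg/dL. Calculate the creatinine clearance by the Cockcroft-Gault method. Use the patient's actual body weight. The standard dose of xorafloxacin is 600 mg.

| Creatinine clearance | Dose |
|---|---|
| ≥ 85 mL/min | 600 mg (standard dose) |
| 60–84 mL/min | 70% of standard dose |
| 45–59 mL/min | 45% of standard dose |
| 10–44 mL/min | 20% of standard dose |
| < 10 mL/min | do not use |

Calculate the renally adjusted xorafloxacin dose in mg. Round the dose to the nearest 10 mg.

CrCl = (140 − 43) × 67.4 / (72 × 3.38) = 6537.8 / 243.36 ≈ 26.9 mL/min
CrCl ≈ 27 mL/min → bracket 10–44 mL/min.
20% of 600 mg = 120 mg

120 mg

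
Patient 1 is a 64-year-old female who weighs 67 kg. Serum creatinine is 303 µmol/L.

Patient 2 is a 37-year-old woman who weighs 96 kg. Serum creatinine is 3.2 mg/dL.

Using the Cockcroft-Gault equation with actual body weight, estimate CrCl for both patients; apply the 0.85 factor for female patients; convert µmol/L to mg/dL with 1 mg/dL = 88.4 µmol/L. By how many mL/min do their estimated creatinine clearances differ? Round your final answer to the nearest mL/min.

19 mL/min

Patient 1: SCr = 303 / 88.4 = 3.428 mg/dL
Patient 1: CrCl = (140 − 64) × 67 / (72 × 3.428) × 0.85 = 5092.0 / 246.82 × 0.85 ≈ 17.5 mL/min
Patient 2: CrCl = (140 − 37) × 96 / (72 × 3.2) × 0.85 = 9888.0 / 230.40 × 0.85 ≈ 36.5 mL/min
|17.5 − 36.5| = 19.0 mL/min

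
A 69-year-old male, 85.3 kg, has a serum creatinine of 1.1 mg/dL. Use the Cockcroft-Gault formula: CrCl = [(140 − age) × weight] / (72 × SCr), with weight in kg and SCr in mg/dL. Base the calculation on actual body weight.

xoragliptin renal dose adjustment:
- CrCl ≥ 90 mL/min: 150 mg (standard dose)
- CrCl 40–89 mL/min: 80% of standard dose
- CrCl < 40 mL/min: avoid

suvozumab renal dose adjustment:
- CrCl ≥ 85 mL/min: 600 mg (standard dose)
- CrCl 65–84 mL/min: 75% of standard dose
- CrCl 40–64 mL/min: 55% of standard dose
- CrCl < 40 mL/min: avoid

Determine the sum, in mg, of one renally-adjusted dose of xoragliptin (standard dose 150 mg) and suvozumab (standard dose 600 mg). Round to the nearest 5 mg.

CrCl = (140 − 69) × 85.3 / (72 × 1.1) = 6056.3 / 79.20 ≈ 76.5 mL/min
CrCl ≈ 76 mL/min.
xoragliptin: 40–89 mL/min → 80% of 150 mg = 120 mg.
suvozumab: 65–84 mL/min → 75% of 600 mg = 450 mg.
Total = 120 + 450 = 570 mg.

570 mg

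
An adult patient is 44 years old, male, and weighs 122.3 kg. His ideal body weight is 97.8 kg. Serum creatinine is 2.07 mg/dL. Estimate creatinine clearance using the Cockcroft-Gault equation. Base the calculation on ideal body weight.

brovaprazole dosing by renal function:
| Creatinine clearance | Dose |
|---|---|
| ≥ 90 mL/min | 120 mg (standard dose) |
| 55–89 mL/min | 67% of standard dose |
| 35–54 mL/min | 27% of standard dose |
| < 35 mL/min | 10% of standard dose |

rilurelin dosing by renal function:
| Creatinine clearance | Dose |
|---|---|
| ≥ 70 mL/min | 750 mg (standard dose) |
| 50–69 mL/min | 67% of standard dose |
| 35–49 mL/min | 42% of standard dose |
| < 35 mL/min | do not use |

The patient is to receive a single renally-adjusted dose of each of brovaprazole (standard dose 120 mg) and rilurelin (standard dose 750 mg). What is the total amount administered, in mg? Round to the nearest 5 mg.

CrCl = (140 − 44) × 97.8 / (72 × 2.07) = 9388.8 / 149.04 ≈ 63.0 mL/min
CrCl ≈ 63 mL/min.
brovaprazole: 55–89 mL/min → 67% of 120 mg = 80.4 mg.
rilurelin: 50–69 mL/min → 67% of 750 mg = 502.5 mg.
Total = 80.4 + 502.5 = 582.9 mg.

585 mg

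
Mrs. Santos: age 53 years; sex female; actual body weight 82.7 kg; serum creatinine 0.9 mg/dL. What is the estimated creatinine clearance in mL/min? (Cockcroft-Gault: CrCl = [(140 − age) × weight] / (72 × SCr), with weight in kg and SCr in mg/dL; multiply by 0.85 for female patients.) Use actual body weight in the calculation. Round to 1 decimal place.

94.4 mL/min

CrCl = (140 − 53) × 82.7 / (72 × 0.9) × 0.85 = 7194.9 / 64.80 × 0.85 ≈ 94.4 mL/min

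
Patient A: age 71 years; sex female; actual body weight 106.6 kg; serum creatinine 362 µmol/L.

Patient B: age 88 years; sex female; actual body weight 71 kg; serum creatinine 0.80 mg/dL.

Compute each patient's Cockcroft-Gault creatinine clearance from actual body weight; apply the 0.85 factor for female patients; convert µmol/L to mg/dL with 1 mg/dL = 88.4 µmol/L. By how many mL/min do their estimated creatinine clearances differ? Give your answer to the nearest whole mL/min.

Patient A: SCr = 362 / 88.4 = 4.095 mg/dL
Patient A: CrCl = (140 − 71) × 106.6 / (72 × 4.095) × 0.85 = 7355.4 / 294.84 × 0.85 ≈ 21.2 mL/min
Patient B: CrCl = (140 − 88) × 71 / (72 × 0.8) × 0.85 = 3692.0 / 57.60 × 0.85 ≈ 54.5 mL/min
|21.2 − 54.5| = 33.3 mL/min

33 mL/min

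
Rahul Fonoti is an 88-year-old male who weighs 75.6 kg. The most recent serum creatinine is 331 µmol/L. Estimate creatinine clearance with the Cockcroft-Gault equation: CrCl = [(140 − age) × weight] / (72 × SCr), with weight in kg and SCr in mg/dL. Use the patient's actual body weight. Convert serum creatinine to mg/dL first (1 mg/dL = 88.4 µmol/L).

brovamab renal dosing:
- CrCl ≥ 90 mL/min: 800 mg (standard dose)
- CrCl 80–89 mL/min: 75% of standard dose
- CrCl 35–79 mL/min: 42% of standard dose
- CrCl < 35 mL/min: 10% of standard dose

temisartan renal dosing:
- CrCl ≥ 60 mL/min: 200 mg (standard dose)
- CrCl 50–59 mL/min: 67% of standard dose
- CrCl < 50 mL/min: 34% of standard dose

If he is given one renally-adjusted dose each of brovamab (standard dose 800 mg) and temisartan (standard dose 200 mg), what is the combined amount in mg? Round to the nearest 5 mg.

SCr = 331 / 88.4 = 3.744 mg/dL
CrCl = (140 − 88) × 75.6 / (72 × 3.744) = 3931.2 / 269.57 ≈ 14.6 mL/min
CrCl ≈ 15 mL/min.
brovamab: < 35 mL/min → 10% of 800 mg = 80 mg.
temisartan: < 50 mL/min → 34% of 200 mg = 68 mg.
Total = 80 + 68 = 148 mg.

150 mg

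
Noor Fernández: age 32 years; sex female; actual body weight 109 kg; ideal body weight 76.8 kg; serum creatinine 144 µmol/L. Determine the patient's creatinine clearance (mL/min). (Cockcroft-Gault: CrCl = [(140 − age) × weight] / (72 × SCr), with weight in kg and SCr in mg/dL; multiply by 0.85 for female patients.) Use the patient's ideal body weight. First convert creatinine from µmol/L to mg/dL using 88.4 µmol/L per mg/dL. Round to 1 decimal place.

60.1 mL/min

SCr = 144 / 88.4 = 1.629 mg/dL
CrCl = (140 − 32) × 76.8 / (72 × 1.629) × 0.85 = 8294.4 / 117.29 × 0.85 ≈ 60.1 mL/min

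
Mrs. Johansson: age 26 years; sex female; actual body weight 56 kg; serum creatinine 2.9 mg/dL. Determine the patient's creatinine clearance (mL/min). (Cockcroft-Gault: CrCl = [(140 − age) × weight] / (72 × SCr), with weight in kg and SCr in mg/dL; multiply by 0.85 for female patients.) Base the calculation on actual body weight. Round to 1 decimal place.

26.0 mL/min

CrCl = (140 − 26) × 56 / (72 × 2.9) × 0.85 = 6384.0 / 208.80 × 0.85 ≈ 26.0 mL/min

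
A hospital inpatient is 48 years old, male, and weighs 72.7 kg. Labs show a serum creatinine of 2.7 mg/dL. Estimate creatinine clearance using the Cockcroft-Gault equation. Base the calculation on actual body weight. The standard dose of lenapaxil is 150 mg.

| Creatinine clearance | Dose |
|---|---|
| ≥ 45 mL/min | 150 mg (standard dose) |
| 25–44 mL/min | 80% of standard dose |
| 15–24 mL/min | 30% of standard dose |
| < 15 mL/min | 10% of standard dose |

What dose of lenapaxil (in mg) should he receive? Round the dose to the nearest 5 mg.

120 mg

CrCl = (140 − 48) × 72.7 / (72 × 2.7) = 6688.4 / 194.40 ≈ 34.4 mL/min
CrCl ≈ 34 mL/min → bracket 25–44 mL/min.
80% of 150 mg = 120 mg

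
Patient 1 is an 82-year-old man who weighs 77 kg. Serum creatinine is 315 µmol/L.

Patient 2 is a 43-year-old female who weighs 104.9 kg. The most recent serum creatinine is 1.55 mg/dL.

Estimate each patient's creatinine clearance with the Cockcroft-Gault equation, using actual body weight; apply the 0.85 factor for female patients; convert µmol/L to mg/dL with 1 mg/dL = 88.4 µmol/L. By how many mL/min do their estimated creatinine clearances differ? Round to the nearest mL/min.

60 mL/min

Patient 1: SCr = 315 / 88.4 = 3.563 mg/dL
Patient 1: CrCl = (140 − 82) × 77 / (72 × 3.563) = 4466.0 / 256.54 ≈ 17.4 mL/min
Patient 2: CrCl = (140 − 43) × 104.9 / (72 × 1.55) × 0.85 = 10175.3 / 111.60 × 0.85 ≈ 77.5 mL/min
|17.4 − 77.5| = 60.1 mL/min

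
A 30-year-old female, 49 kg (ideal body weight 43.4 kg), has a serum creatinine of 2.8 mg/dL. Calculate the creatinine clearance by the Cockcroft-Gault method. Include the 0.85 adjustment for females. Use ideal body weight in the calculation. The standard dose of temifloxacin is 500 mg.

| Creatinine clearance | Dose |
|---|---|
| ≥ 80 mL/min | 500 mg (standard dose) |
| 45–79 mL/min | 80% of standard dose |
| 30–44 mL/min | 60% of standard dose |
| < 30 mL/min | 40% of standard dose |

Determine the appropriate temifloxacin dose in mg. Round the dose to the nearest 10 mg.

200 mg

CrCl = (140 − 30) × 43.4 / (72 × 2.8) × 0.85 = 4774.0 / 201.60 × 0.85 ≈ 20.1 mL/min
CrCl ≈ 20 mL/min → bracket < 30 mL/min.
40% of 500 mg = 200 mg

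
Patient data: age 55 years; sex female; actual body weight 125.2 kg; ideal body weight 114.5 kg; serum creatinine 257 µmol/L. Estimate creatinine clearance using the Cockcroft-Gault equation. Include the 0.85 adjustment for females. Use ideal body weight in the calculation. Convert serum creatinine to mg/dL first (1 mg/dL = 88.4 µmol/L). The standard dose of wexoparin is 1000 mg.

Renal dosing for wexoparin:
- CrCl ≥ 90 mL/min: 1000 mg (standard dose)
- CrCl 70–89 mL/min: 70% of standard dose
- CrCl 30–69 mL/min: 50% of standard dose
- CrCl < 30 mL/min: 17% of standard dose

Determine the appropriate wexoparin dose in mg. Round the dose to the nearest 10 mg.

SCr = 257 / 88.4 = 2.907 mg/dL
CrCl = (140 − 55) × 114.5 / (72 × 2.907) × 0.85 = 9732.5 / 209.30 × 0.85 ≈ 39.5 mL/min
CrCl ≈ 40 mL/min → bracket 30–69 mL/min.
50% of 1000 mg = 500 mg

500 mg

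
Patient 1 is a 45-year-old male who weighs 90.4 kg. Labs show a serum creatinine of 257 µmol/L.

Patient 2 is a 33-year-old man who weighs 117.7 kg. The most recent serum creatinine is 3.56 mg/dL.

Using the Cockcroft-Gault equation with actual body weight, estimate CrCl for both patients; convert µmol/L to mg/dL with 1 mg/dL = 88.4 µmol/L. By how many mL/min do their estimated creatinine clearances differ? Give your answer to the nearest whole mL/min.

Patient 1: SCr = 257 / 88.4 = 2.907 mg/dL
Patient 1: CrCl = (140 − 45) × 90.4 / (72 × 2.907) = 8588.0 / 209.30 ≈ 41.0 mL/min
Patient 2: CrCl = (140 − 33) × 117.7 / (72 × 3.56) = 12593.9 / 256.32 ≈ 49.1 mL/min
|41.0 − 49.1| = 8.1 mL/min

8 mL/min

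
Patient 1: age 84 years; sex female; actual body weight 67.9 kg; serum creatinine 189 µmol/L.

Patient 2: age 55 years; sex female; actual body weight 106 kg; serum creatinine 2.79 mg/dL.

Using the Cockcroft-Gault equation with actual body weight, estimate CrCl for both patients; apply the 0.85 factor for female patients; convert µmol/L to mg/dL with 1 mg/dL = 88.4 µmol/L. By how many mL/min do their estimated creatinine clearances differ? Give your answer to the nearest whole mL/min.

17 mL/min

Patient 1: SCr = 189 / 88.4 = 2.138 mg/dL
Patient 1: CrCl = (140 − 84) × 67.9 / (72 × 2.138) × 0.85 = 3802.4 / 153.94 × 0.85 ≈ 21.0 mL/min
Patient 2: CrCl = (140 − 55) × 106 / (72 × 2.79) × 0.85 = 9010.0 / 200.88 × 0.85 ≈ 38.1 mL/min
|21.0 − 38.1| = 17.1 mL/min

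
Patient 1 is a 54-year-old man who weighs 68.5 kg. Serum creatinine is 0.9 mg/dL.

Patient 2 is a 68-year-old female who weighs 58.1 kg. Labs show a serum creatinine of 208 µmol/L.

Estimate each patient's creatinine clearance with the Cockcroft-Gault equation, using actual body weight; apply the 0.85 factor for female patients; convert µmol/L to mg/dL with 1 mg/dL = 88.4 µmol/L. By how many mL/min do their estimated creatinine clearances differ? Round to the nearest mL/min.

Patient 1: CrCl = (140 − 54) × 68.5 / (72 × 0.9) = 5891.0 / 64.80 ≈ 90.9 mL/min
Patient 2: SCr = 208 / 88.4 = 2.353 mg/dL
Patient 2: CrCl = (140 − 68) × 58.1 / (72 × 2.353) × 0.85 = 4183.2 / 169.42 × 0.85 ≈ 21.0 mL/min
|90.9 − 21.0| = 69.9 mL/min

70 mL/min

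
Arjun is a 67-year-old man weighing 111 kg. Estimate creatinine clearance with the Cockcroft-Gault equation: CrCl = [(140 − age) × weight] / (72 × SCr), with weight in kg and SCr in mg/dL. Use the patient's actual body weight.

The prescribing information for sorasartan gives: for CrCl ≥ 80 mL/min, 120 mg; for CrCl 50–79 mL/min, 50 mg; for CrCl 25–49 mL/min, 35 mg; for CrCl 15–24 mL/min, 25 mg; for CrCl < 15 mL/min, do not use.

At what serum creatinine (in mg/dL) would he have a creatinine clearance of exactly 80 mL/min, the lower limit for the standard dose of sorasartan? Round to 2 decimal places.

Standard dose requires CrCl ≥ 80 mL/min.
Set (140 − 67) × 111 / (72 × SCr) = 80
SCr = (140 − 67) × 111 / (72 × 80) = 1.407 mg/dL

1.41 mg/dL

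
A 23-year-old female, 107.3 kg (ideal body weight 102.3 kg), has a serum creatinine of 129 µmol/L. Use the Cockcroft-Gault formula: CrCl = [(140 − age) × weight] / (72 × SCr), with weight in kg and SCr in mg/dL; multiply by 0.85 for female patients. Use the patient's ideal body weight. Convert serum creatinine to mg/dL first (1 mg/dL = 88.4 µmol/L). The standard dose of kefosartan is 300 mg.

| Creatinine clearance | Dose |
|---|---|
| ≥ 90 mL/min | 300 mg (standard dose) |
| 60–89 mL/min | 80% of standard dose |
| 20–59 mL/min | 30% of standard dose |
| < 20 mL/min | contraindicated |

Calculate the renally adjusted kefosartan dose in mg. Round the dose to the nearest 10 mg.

300 mg

SCr = 129 / 88.4 = 1.459 mg/dL
CrCl = (140 − 23) × 102.3 / (72 × 1.459) × 0.85 = 11969.1 / 105.05 × 0.85 ≈ 96.8 mL/min
CrCl ≈ 97 mL/min → bracket ≥ 90 mL/min.
100% of 300 mg = 300 mg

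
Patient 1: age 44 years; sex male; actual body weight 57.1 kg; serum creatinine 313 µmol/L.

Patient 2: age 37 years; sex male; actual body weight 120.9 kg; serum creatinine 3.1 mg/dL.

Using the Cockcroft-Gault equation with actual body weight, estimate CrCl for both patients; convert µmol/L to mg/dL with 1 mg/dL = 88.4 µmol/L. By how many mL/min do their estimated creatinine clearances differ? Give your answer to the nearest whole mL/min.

34 mL/min

Patient 1: SCr = 313 / 88.4 = 3.541 mg/dL
Patient 1: CrCl = (140 − 44) × 57.1 / (72 × 3.541) = 5481.6 / 254.95 ≈ 21.5 mL/min
Patient 2: CrCl = (140 − 37) × 120.9 / (72 × 3.1) = 12452.7 / 223.20 ≈ 55.8 mL/min
|21.5 − 55.8| = 34.3 mL/min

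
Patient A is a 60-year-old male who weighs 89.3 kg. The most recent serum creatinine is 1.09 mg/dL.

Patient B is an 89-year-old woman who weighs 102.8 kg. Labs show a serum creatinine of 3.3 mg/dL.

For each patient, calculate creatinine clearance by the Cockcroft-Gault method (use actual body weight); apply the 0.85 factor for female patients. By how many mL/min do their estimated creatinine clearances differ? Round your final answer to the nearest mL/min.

72 mL/min

Patient A: CrCl = (140 − 60) × 89.3 / (72 × 1.09) = 7144.0 / 78.48 ≈ 91.0 mL/min
Patient B: CrCl = (140 − 89) × 102.8 / (72 × 3.3) × 0.85 = 5242.8 / 237.60 × 0.85 ≈ 18.8 mL/min
|91.0 − 18.8| = 72.2 mL/min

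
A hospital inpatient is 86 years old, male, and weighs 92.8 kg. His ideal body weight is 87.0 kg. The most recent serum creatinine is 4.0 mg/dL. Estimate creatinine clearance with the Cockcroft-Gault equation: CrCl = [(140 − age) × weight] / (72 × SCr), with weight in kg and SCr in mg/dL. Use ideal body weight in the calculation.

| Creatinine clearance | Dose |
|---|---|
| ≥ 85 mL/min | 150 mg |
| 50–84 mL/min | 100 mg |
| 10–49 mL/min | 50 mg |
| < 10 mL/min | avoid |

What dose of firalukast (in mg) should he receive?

CrCl = (140 − 86) × 87 / (72 × 4) = 4698.0 / 288.00 ≈ 16.3 mL/min
CrCl ≈ 16 mL/min → bracket 10–49 mL/min.
Dose for this bracket: 50 mg.

50 mg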